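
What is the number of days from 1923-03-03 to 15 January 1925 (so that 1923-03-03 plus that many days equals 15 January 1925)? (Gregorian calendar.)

Mar 3, 1923 → Mar 3, 1924: 366 days (Feb 29, 1924 is in that span).
Mar 3, 1924 → Apr 3, 1924: 31 days (March has 31).
Apr 3, 1924 → May 3, 1924: 30 days (April has 30).
May 3, 1924 → Jun 3, 1924: 31 days (May has 31).
Jun 3, 1924 → Jul 3, 1924: 30 days (June has 30).
Jul 3, 1924 → Aug 3, 1924: 31 days (July has 31).
Aug 3, 1924 → Sep 3, 1924: 31 days (August has 31).
Sep 3, 1924 → Oct 3, 1924: 30 days (September has 30).
Oct 3, 1924 → Nov 3, 1924: 31 days (October has 31).
Nov 3, 1924 → Dec 3, 1924: 30 days (November has 30).
Dec 3, 1924 → Jan 3, 1925: 31 days (December has 31).
Jan 3, 1925 → Jan 15, 1925: 12 days.
Total: 684 days.

684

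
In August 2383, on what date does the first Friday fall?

August 5, 2383

August 1, 2383 is a Monday.
The first Friday is therefore August 5 (4 days later).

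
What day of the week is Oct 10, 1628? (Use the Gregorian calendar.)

Doomsday rule: the anchor day for the 1600s is Tuesday. For year 28: 28÷12 = 2 r 4, and 4÷4 = 1, so 2+4+1 = 7.
Tuesday + 7 ≡ Tuesday — that's 1628's doomsday.
In October the doomsday date is Oct 10.
Oct 10 is the doomsday itself: Tuesday.

Tuesday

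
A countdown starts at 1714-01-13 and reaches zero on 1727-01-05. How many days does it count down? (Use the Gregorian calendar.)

Jan 13, 1714 → Jan 13, 1715: 365 days.
Jan 13, 1715 → Jan 13, 1716: 365 days.
Jan 13, 1716 → Jan 13, 1717: 366 days (Feb 29, 1716 is in that span).
Jan 13, 1717 → Jan 13, 1718: 365 days.
Jan 13, 1718 → Jan 13, 1719: 365 days.
Jan 13, 1719 → Jan 13, 1720: 365 days.
Jan 13, 1720 → Jan 13, 1721: 366 days (Feb 29, 1720 is in that span).
Jan 13, 1721 → Jan 13, 1722: 365 days.
Jan 13, 1722 → Jan 13, 1723: 365 days.
Jan 13, 1723 → Jan 13, 1724: 365 days.
Jan 13, 1724 → Jan 13, 1725: 366 days (Feb 29, 1724 is in that span).
Jan 13, 1725 → Jan 13, 1726: 365 days.
Jan 13, 1726 → Feb 13, 1726: 31 days (January has 31).
Feb 13, 1726 → Mar 13, 1726: 28 days (February has 28).
Mar 13, 1726 → Apr 13, 1726: 31 days (March has 31).
Apr 13, 1726 → May 13, 1726: 30 days (April has 30).
May 13, 1726 → Jun 13, 1726: 31 days (May has 31).
Jun 13, 1726 → Jul 13, 1726: 30 days (June has 30).
Jul 13, 1726 → Aug 13, 1726: 31 days (July has 31).
Aug 13, 1726 → Sep 13, 1726: 31 days (August has 31).
Sep 13, 1726 → Oct 13, 1726: 30 days (September has 30).
Oct 13, 1726 → Nov 13, 1726: 31 days (October has 31).
Nov 13, 1726 → Dec 13, 1726: 30 days (November has 30).
Dec 13, 1726 → Jan 5, 1727: 23 days.
Total: 4740 days.

4740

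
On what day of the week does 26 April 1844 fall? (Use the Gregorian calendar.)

Friday

Doomsday rule: the anchor day for the 1800s is Friday. For year 44: 44÷12 = 3 r 8, and 8÷4 = 2, so 3+8+2 = 13.
Friday + 13 ≡ Thursday — that's 1844's doomsday.
In April the doomsday date is Apr 4.
Apr 26 is 22 days after Apr 4; 22 mod 7 = 1, so Thursday + 1 = Friday.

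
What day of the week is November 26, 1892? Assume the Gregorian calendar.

Saturday

Doomsday rule: the anchor day for the 1800s is Friday. For year 92: 92÷12 = 7 r 8, and 8÷4 = 2, so 7+8+2 = 17.
Friday + 17 ≡ Monday — that's 1892's doomsday.
In November the doomsday date is Nov 7.
Nov 26 is 19 days after Nov 7; 19 mod 7 = 5, so Monday + 5 = Saturday.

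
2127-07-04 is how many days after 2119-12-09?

2764

Dec 9, 2119 → Dec 9, 2120: 366 days (Feb 29, 2120 is in that span).
Dec 9, 2120 → Dec 9, 2121: 365 days.
Dec 9, 2121 → Dec 9, 2122: 365 days.
Dec 9, 2122 → Dec 9, 2123: 365 days.
Dec 9, 2123 → Dec 9, 2124: 366 days (Feb 29, 2124 is in that span).
Dec 9, 2124 → Dec 9, 2125: 365 days.
Dec 9, 2125 → Dec 9, 2126: 365 days.
Dec 9, 2126 → Jan 9, 2127: 31 days (December has 31).
Jan 9, 2127 → Feb 9, 2127: 31 days (January has 31).
Feb 9, 2127 → Mar 9, 2127: 28 days (February has 28).
Mar 9, 2127 → Apr 9, 2127: 31 days (March has 31).
Apr 9, 2127 → May 9, 2127: 30 days (April has 30).
May 9, 2127 → Jun 9, 2127: 31 days (May has 31).
Jun 9, 2127 → Jul 4, 2127: 25 days.
Total: 2764 days.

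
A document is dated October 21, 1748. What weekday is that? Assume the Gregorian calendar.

Monday

Doomsday rule: the anchor day for the 1700s is Sunday. For year 48: 48÷12 = 4 r 0, and 0÷4 = 0, so 4+0+0 = 4.
Sunday + 4 ≡ Thursday — that's 1748's doomsday.
In October the doomsday date is Oct 10.
Oct 21 is 11 days after Oct 10; 11 mod 7 = 4, so Thursday + 4 = Monday.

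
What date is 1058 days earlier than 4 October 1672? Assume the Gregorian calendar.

November 11, 1669

−366 (one year; includes Feb 29, 1672) → Oct 4, 1671 (692 left).
−365 (one year) → Oct 4, 1670 (327 left).
−4 → Sep 30, 1670 (end of Sep, 30 days; 323 left).
−30 → Aug 31, 1670 (end of Aug, 31 days; 293 left).
−31 → Jul 31, 1670 (end of Jul, 31 days; 262 left).
−31 → Jun 30, 1670 (end of Jun, 30 days; 231 left).
−30 → May 31, 1670 (end of May, 31 days; 201 left).
−31 → Apr 30, 1670 (end of Apr, 30 days; 170 left).
−30 → Mar 31, 1670 (end of Mar, 31 days; 140 left).
−31 → Feb 28, 1670 (end of Feb, 28 days; 109 left).
−28 → Jan 31, 1670 (end of Jan, 31 days; 81 left).
−31 → Dec 31, 1669 (end of Dec, 31 days; 50 left).
−31 → Nov 30, 1669 (end of Nov, 30 days; 19 left).
−19 → Nov 11, 1669.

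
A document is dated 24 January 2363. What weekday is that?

Doomsday rule: the anchor day for the 2300s is Wednesday. For year 63: 63÷12 = 5 r 3, and 3÷4 = 0, so 5+3+0 = 8.
Wednesday + 8 ≡ Thursday — that's 2363's doomsday.
In January the doomsday date is Jan 3 (2363 is not a leap year).
Jan 24 is 21 days after Jan 3; 21 mod 7 = 0, so Thursday + 0 = Thursday.

Thursday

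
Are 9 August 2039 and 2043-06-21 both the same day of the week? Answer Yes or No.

No

From Aug 9, 2039 to Jun 21, 2043 is 1412 days.
1412 mod 7 = 5, so they are different weekdays.
(Aug 9, 2039 is a Tuesday; Jun 21, 2043 is a Sunday.)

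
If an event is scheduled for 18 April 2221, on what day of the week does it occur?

January 1, 2221 is a Monday.
Jan 1, 2221 → Feb 1, 2221: 31 days (January has 31).
Feb 1, 2221 → Mar 1, 2221: 28 days (February has 28).
Mar 1, 2221 → Apr 1, 2221: 31 days (March has 31).
Apr 1, 2221 → Apr 18, 2221: 17 days.
Total: 107 days.
107 mod 7 = 2, so Monday + 2 = Wednesday.

Wednesday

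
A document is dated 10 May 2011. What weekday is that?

Doomsday rule: the anchor day for the 2000s is Tuesday. For year 11: 11÷12 = 0 r 11, and 11÷4 = 2, so 0+11+2 = 13.
Tuesday + 13 ≡ Monday — that's 2011's doomsday.
In May the doomsday date is May 9.
May 10 is 1 day after May 9; 1 mod 7 = 1, so Monday + 1 = Tuesday.

Tuesday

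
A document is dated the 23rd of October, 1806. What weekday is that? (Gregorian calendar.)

Doomsday rule: the anchor day for the 1800s is Friday. For year 06: 6÷12 = 0 r 6, and 6÷4 = 1, so 0+6+1 = 7.
Friday + 7 ≡ Friday — that's 1806's doomsday.
In October the doomsday date is Oct 10.
Oct 23 is 13 days after Oct 10; 13 mod 7 = 6, so Friday + 6 = Thursday.

Thursday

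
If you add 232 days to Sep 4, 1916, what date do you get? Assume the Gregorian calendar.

Sep has 30 days: +27 → Oct 1, 1916 (205 left).
Oct has 31 days: +31 → Nov 1, 1916 (174 left).
Nov has 30 days: +30 → Dec 1, 1916 (144 left).
Dec has 31 days: +31 → Jan 1, 1917 (113 left).
Jan has 31 days: +31 → Feb 1, 1917 (82 left).
Feb has 28 days: +28 → Mar 1, 1917 (54 left).
Mar has 31 days: +31 → Apr 1, 1917 (23 left).
+23 → Apr 24, 1917.

April 24, 1917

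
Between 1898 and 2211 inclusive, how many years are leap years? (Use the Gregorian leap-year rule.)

75

Multiples of 4 in [1898,2211]: 78.
Of those, multiples of 100: 4 (not leap unless ÷400).
Multiples of 400: 1.
Leap years = 78 − 4 + 1 = 75.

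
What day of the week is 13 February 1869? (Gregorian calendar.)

Saturday

January 1, 1869 is a Friday.
Jan 1, 1869 → Feb 1, 1869: 31 days (January has 31).
Feb 1, 1869 → Feb 13, 1869: 12 days.
Total: 43 days.
43 mod 7 = 1, so Friday + 1 = Saturday.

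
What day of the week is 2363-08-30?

Friday

Doomsday rule: the anchor day for the 2300s is Wednesday. For year 63: 63÷12 = 5 r 3, and 3÷4 = 0, so 5+3+0 = 8.
Wednesday + 8 ≡ Thursday — that's 2363's doomsday.
In August the doomsday date is Aug 8.
Aug 30 is 22 days after Aug 8; 22 mod 7 = 1, so Thursday + 1 = Friday.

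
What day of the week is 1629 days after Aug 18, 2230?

Monday

First find the weekday of Aug 18, 2230. Doomsday rule: the anchor day for the 2200s is Friday. For year 30: 30÷12 = 2 r 6, and 6÷4 = 1, so 2+6+1 = 9.
Friday + 9 ≡ Sunday — that's 2230's doomsday.
In August the doomsday date is Aug 8.
Aug 18 is 10 days after Aug 8; 10 mod 7 = 3, so Sunday + 3 = Wednesday.
1629 mod 7 = 5, so 1629 days after a Wednesday is Wednesday + 5 = Monday.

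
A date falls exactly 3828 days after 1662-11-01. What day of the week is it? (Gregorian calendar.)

First find the weekday of Nov 1, 1662. Doomsday rule: the anchor day for the 1600s is Tuesday. For year 62: 62÷12 = 5 r 2, and 2÷4 = 0, so 5+2+0 = 7.
Tuesday + 7 ≡ Tuesday — that's 1662's doomsday.
In November the doomsday date is Nov 7.
Nov 1 is 6 days before Nov 7; 6 mod 7 = 6, so Tuesday − 6 = Wednesday.
3828 mod 7 = 6, so 3828 days after a Wednesday is Wednesday + 6 = Tuesday.

Tuesday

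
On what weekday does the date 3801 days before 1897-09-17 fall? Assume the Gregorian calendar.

Sep 17, 1897 is a Friday.
3801 mod 7 = 0, so 3801 days before a Friday is Friday − 0 = Friday.

Friday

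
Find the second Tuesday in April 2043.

April 1, 2043 is a Wednesday.
The first Tuesday is therefore April 7 (6 days later).
The second Tuesday is 7 + 1×7 = April 14.

April 14, 2043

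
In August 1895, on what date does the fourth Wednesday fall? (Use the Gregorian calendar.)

August 1, 1895 is a Thursday.
The first Wednesday is therefore August 7 (6 days later).
The fourth Wednesday is 7 + 3×7 = August 28.

August 28, 1895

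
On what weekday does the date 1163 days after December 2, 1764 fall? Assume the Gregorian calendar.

Dec 2, 1764 is a Sunday.
1163 mod 7 = 1, so 1163 days after a Sunday is Sunday + 1 = Monday.

Monday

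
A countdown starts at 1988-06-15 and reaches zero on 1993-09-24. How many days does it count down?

Jun 15, 1988 → Jun 15, 1989: 365 days.
Jun 15, 1989 → Jun 15, 1990: 365 days.
Jun 15, 1990 → Jun 15, 1991: 365 days.
Jun 15, 1991 → Jun 15, 1992: 366 days (Feb 29, 1992 is in that span).
Jun 15, 1992 → Jun 15, 1993: 365 days.
Jun 15, 1993 → Jul 15, 1993: 30 days (June has 30).
Jul 15, 1993 → Aug 15, 1993: 31 days (July has 31).
Aug 15, 1993 → Sep 15, 1993: 31 days (August has 31).
Sep 15, 1993 → Sep 24, 1993: 9 days.
Total: 1927 days.

1927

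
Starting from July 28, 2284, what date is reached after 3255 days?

June 26, 2293

+365 (one year) → Jul 28, 2285 (2890 left).
+365 (one year) → Jul 28, 2286 (2525 left).
+365 (one year) → Jul 28, 2287 (2160 left).
+366 (one year; includes Feb 29, 2288) → Jul 28, 2288 (1794 left).
+365 (one year) → Jul 28, 2289 (1429 left).
+365 (one year) → Jul 28, 2290 (1064 left).
+365 (one year) → Jul 28, 2291 (699 left).
+366 (one year; includes Feb 29, 2292) → Jul 28, 2292 (333 left).
Jul has 31 days: +4 → Aug 1, 2292 (329 left).
Aug has 31 days: +31 → Sep 1, 2292 (298 left).
Sep has 30 days: +30 → Oct 1, 2292 (268 left).
Oct has 31 days: +31 → Nov 1, 2292 (237 left).
Nov has 30 days: +30 → Dec 1, 2292 (207 left).
Dec has 31 days: +31 → Jan 1, 2293 (176 left).
Jan has 31 days: +31 → Feb 1, 2293 (145 left).
Feb has 28 days: +28 → Mar 1, 2293 (117 left).
Mar has 31 days: +31 → Apr 1, 2293 (86 left).
Apr has 30 days: +30 → May 1, 2293 (56 left).
May has 31 days: +31 → Jun 1, 2293 (25 left).
+25 → Jun 26, 2293.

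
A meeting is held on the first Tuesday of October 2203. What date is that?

October 1, 2203 is a Saturday.
The first Tuesday is therefore October 4 (3 days later).

October 4, 2203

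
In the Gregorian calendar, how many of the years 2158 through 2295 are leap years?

33

Multiples of 4 in [2158,2295]: 34.
Of those, multiples of 100: 1 (not leap unless ÷400).
Multiples of 400: 0.
Leap years = 34 − 1 + 0 = 33.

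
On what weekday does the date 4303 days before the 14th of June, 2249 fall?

Jun 14, 2249 is a Thursday.
4303 mod 7 = 5, so 4303 days before a Thursday is Thursday − 5 = Saturday.

Saturday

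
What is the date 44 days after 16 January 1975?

March 1, 1975

Jan has 31 days: +16 → Feb 1, 1975 (28 left).
Feb has 28 days: +28 → Mar 1, 1975 (0 left).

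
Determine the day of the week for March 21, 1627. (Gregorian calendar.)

Sunday

Doomsday rule: the anchor day for the 1600s is Tuesday. For year 27: 27÷12 = 2 r 3, and 3÷4 = 0, so 2+3+0 = 5.
Tuesday + 5 ≡ Sunday — that's 1627's doomsday.
In March the doomsday date is Mar 14.
Mar 21 is 7 days after Mar 14; 7 mod 7 = 0, so Sunday + 0 = Sunday.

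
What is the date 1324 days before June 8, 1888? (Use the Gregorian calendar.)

−366 (one year; includes Feb 29, 1888) → Jun 8, 1887 (958 left).
−365 (one year) → Jun 8, 1886 (593 left).
−365 (one year) → Jun 8, 1885 (228 left).
−8 → May 31, 1885 (end of May, 31 days; 220 left).
−31 → Apr 30, 1885 (end of Apr, 30 days; 189 left).
−30 → Mar 31, 1885 (end of Mar, 31 days; 159 left).
−31 → Feb 28, 1885 (end of Feb, 28 days; 128 left).
−28 → Jan 31, 1885 (end of Jan, 31 days; 100 left).
−31 → Dec 31, 1884 (end of Dec, 31 days; 69 left).
−31 → Nov 30, 1884 (end of Nov, 30 days; 38 left).
−30 → Oct 31, 1884 (end of Oct, 31 days; 8 left).
−8 → Oct 23, 1884.

October 23, 1884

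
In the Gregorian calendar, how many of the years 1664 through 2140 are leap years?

116

Multiples of 4 in [1664,2140]: 120.
Of those, multiples of 100: 5 (not leap unless ÷400).
Multiples of 400: 1.
Leap years = 120 − 5 + 1 = 116.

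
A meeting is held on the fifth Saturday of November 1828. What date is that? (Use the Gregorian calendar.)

November 1, 1828 is a Saturday.
The first Saturday is therefore November 1 (same day).
The fifth Saturday is 1 + 4×7 = November 29.

November 29, 1828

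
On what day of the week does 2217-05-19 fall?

Monday

January 1, 2217 is a Wednesday.
Jan 1, 2217 → Feb 1, 2217: 31 days (January has 31).
Feb 1, 2217 → Mar 1, 2217: 28 days (February has 28).
Mar 1, 2217 → Apr 1, 2217: 31 days (March has 31).
Apr 1, 2217 → May 1, 2217: 30 days (April has 30).
May 1, 2217 → May 19, 2217: 18 days.
Total: 138 days.
138 mod 7 = 5, so Wednesday + 5 = Monday.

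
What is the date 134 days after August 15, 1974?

Aug has 31 days: +17 → Sep 1, 1974 (117 left).
Sep has 30 days: +30 → Oct 1, 1974 (87 left).
Oct has 31 days: +31 → Nov 1, 1974 (56 left).
Nov has 30 days: +30 → Dec 1, 1974 (26 left).
+26 → Dec 27, 1974.

December 27, 1974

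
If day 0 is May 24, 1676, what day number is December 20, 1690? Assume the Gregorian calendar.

5323

May 24, 1676 → May 24, 1677: 365 days.
May 24, 1677 → May 24, 1678: 365 days.
May 24, 1678 → May 24, 1679: 365 days.
May 24, 1679 → May 24, 1680: 366 days (Feb 29, 1680 is in that span).
May 24, 1680 → May 24, 1681: 365 days.
May 24, 1681 → May 24, 1682: 365 days.
May 24, 1682 → May 24, 1683: 365 days.
May 24, 1683 → May 24, 1684: 366 days (Feb 29, 1684 is in that span).
May 24, 1684 → May 24, 1685: 365 days.
May 24, 1685 → May 24, 1686: 365 days.
May 24, 1686 → May 24, 1687: 365 days.
May 24, 1687 → May 24, 1688: 366 days (Feb 29, 1688 is in that span).
May 24, 1688 → May 24, 1689: 365 days.
May 24, 1689 → May 24, 1690: 365 days.
May 24, 1690 → Jun 24, 1690: 31 days (May has 31).
Jun 24, 1690 → Jul 24, 1690: 30 days (June has 30).
Jul 24, 1690 → Aug 24, 1690: 31 days (July has 31).
Aug 24, 1690 → Sep 24, 1690: 31 days (August has 31).
Sep 24, 1690 → Oct 24, 1690: 30 days (September has 30).
Oct 24, 1690 → Nov 24, 1690: 31 days (October has 31).
Nov 24, 1690 → Dec 20, 1690: 26 days.
Total: 5323 days.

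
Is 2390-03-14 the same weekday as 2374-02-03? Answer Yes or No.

No

From Feb 3, 2374 to Mar 14, 2390 is 5883 days.
5883 mod 7 = 3, so they are different weekdays.
(Feb 3, 2374 is a Sunday; Mar 14, 2390 is a Wednesday.)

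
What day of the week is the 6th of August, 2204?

Doomsday rule: the anchor day for the 2200s is Friday. For year 04: 4÷12 = 0 r 4, and 4÷4 = 1, so 0+4+1 = 5.
Friday + 5 ≡ Wednesday — that's 2204's doomsday.
In August the doomsday date is Aug 8.
Aug 6 is 2 days before Aug 8; 2 mod 7 = 2, so Wednesday − 2 = Monday.

Monday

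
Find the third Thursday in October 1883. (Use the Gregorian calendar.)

October 18, 1883

October 1, 1883 is a Monday.
The first Thursday is therefore October 4 (3 days later).
The third Thursday is 4 + 2×7 = October 18.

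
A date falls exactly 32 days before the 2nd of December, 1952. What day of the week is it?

Friday

Dec 2, 1952 is a Tuesday.
32 mod 7 = 4, so 32 days before a Tuesday is Tuesday − 4 = Friday.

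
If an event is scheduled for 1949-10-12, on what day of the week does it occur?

Doomsday rule: the anchor day for the 1900s is Wednesday. For year 49: 49÷12 = 4 r 1, and 1÷4 = 0, so 4+1+0 = 5.
Wednesday + 5 ≡ Monday — that's 1949's doomsday.
In October the doomsday date is Oct 10.
Oct 12 is 2 days after Oct 10; 2 mod 7 = 2, so Monday + 2 = Wednesday.

Wednesday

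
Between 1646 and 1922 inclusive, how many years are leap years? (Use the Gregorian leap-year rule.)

66

Multiples of 4 in [1646,1922]: 69.
Of those, multiples of 100: 3 (not leap unless ÷400).
Multiples of 400: 0.
Leap years = 69 − 3 + 0 = 66.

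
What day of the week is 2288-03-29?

Doomsday rule: the anchor day for the 2200s is Friday. For year 88: 88÷12 = 7 r 4, and 4÷4 = 1, so 7+4+1 = 12.
Friday + 12 ≡ Wednesday — that's 2288's doomsday.
In March the doomsday date is Mar 14.
Mar 29 is 15 days after Mar 14; 15 mod 7 = 1, so Wednesday + 1 = Thursday.

Thursday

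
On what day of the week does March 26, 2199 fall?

Doomsday rule: the anchor day for the 2100s is Sunday. For year 99: 99÷12 = 8 r 3, and 3÷4 = 0, so 8+3+0 = 11.
Sunday + 11 ≡ Thursday — that's 2199's doomsday.
In March the doomsday date is Mar 14.
Mar 26 is 12 days after Mar 14; 12 mod 7 = 5, so Thursday + 5 = Tuesday.

Tuesday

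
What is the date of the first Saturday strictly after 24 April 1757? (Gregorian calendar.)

April 30, 1757

Apr 24, 1757 is a Sunday.
From Sunday to the next Saturday is 6 days.
Apr 24, 1757 + 6 = Apr 30, 1757.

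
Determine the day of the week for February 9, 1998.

Doomsday rule: the anchor day for the 1900s is Wednesday. For year 98: 98÷12 = 8 r 2, and 2÷4 = 0, so 8+2+0 = 10.
Wednesday + 10 ≡ Saturday — that's 1998's doomsday.
In February the doomsday date is Feb 28 (1998 is not a leap year).
Feb 9 is 19 days before Feb 28; 19 mod 7 = 5, so Saturday − 5 = Monday.

Monday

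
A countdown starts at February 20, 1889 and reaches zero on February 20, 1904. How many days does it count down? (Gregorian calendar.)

5477

Feb 20, 1889 → Feb 20, 1890: 365 days.
Feb 20, 1890 → Feb 20, 1891: 365 days.
Feb 20, 1891 → Feb 20, 1892: 365 days.
Feb 20, 1892 → Feb 20, 1893: 366 days (Feb 29, 1892 is in that span).
Feb 20, 1893 → Feb 20, 1894: 365 days.
Feb 20, 1894 → Feb 20, 1895: 365 days.
Feb 20, 1895 → Feb 20, 1896: 365 days.
Feb 20, 1896 → Feb 20, 1897: 366 days (Feb 29, 1896 is in that span).
Feb 20, 1897 → Feb 20, 1898: 365 days.
Feb 20, 1898 → Feb 20, 1899: 365 days.
Feb 20, 1899 → Feb 20, 1900: 365 days.
Feb 20, 1900 → Feb 20, 1901: 365 days.
Feb 20, 1901 → Feb 20, 1902: 365 days.
Feb 20, 1902 → Feb 20, 1903: 365 days.
Feb 20, 1903 → Mar 20, 1903: 28 days (February has 28).
Mar 20, 1903 → Apr 20, 1903: 31 days (March has 31).
Apr 20, 1903 → May 20, 1903: 30 days (April has 30).
May 20, 1903 → Jun 20, 1903: 31 days (May has 31).
Jun 20, 1903 → Jul 20, 1903: 30 days (June has 30).
Jul 20, 1903 → Aug 20, 1903: 31 days (July has 31).
Aug 20, 1903 → Sep 20, 1903: 31 days (August has 31).
Sep 20, 1903 → Oct 20, 1903: 30 days (September has 30).
Oct 20, 1903 → Nov 20, 1903: 31 days (October has 31).
Nov 20, 1903 → Dec 20, 1903: 30 days (November has 30).
Dec 20, 1903 → Jan 20, 1904: 31 days (December has 31).
Jan 20, 1904 → Feb 20, 1904: 31 days.
Total: 5477 days.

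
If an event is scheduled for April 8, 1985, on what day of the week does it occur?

Doomsday rule: the anchor day for the 1900s is Wednesday. For year 85: 85÷12 = 7 r 1, and 1÷4 = 0, so 7+1+0 = 8.
Wednesday + 8 ≡ Thursday — that's 1985's doomsday.
In April the doomsday date is Apr 4.
Apr 8 is 4 days after Apr 4; 4 mod 7 = 4, so Thursday + 4 = Monday.

Monday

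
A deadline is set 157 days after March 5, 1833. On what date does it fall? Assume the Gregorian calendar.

August 9, 1833

Mar has 31 days: +27 → Apr 1, 1833 (130 left).
Apr has 30 days: +30 → May 1, 1833 (100 left).
May has 31 days: +31 → Jun 1, 1833 (69 left).
Jun has 30 days: +30 → Jul 1, 1833 (39 left).
Jul has 31 days: +31 → Aug 1, 1833 (8 left).
+8 → Aug 9, 1833.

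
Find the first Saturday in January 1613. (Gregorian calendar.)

January 5, 1613

January 1, 1613 is a Tuesday.
The first Saturday is therefore January 5 (4 days later).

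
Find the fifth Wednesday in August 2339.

August 30, 2339

August 1, 2339 is a Tuesday.
The first Wednesday is therefore August 2 (1 days later).
The fifth Wednesday is 2 + 4×7 = August 30.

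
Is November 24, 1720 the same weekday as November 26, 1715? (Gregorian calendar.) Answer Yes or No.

No

From Nov 26, 1715 to Nov 24, 1720 is 1825 days.
1825 mod 7 = 5, so they are different weekdays.
(Nov 26, 1715 is a Tuesday; Nov 24, 1720 is a Sunday.)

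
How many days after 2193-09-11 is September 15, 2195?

Sep 11, 2193 → Sep 11, 2194: 365 days.
Sep 11, 2194 → Oct 11, 2194: 30 days (September has 30).
Oct 11, 2194 → Nov 11, 2194: 31 days (October has 31).
Nov 11, 2194 → Dec 11, 2194: 30 days (November has 30).
Dec 11, 2194 → Jan 11, 2195: 31 days (December has 31).
Jan 11, 2195 → Feb 11, 2195: 31 days (January has 31).
Feb 11, 2195 → Mar 11, 2195: 28 days (February has 28).
Mar 11, 2195 → Apr 11, 2195: 31 days (March has 31).
Apr 11, 2195 → May 11, 2195: 30 days (April has 30).
May 11, 2195 → Jun 11, 2195: 31 days (May has 31).
Jun 11, 2195 → Jul 11, 2195: 30 days (June has 30).
Jul 11, 2195 → Aug 11, 2195: 31 days (July has 31).
Aug 11, 2195 → Sep 11, 2195: 31 days (August has 31).
Sep 11, 2195 → Sep 15, 2195: 4 days.
Total: 734 days.

734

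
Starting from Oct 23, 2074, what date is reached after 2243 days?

December 13, 2080

+365 (one year) → Oct 23, 2075 (1878 left).
+366 (one year; includes Feb 29, 2076) → Oct 23, 2076 (1512 left).
+365 (one year) → Oct 23, 2077 (1147 left).
+365 (one year) → Oct 23, 2078 (782 left).
+365 (one year) → Oct 23, 2079 (417 left).
+366 (one year; includes Feb 29, 2080) → Oct 23, 2080 (51 left).
Oct has 31 days: +9 → Nov 1, 2080 (42 left).
Nov has 30 days: +30 → Dec 1, 2080 (12 left).
+12 → Dec 13, 2080.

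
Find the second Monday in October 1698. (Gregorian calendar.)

October 1, 1698 is a Wednesday.
The first Monday is therefore October 6 (5 days later).
The second Monday is 6 + 1×7 = October 13.

October 13, 1698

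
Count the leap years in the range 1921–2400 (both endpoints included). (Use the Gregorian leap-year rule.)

Multiples of 4 in [1921,2400]: 120.
Of those, multiples of 100: 5 (not leap unless ÷400).
Multiples of 400: 2.
Leap years = 120 − 5 + 2 = 117.

117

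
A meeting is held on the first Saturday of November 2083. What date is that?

November 1, 2083 is a Monday.
The first Saturday is therefore November 6 (5 days later).

November 6, 2083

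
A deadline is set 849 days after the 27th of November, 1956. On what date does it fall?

+365 (one year) → Nov 27, 1957 (484 left).
+365 (one year) → Nov 27, 1958 (119 left).
Nov has 30 days: +4 → Dec 1, 1958 (115 left).
Dec has 31 days: +31 → Jan 1, 1959 (84 left).
Jan has 31 days: +31 → Feb 1, 1959 (53 left).
Feb has 28 days: +28 → Mar 1, 1959 (25 left).
+25 → Mar 26, 1959.

March 26, 1959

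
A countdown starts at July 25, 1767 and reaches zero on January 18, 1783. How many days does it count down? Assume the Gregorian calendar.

Jul 25, 1767 → Jul 25, 1768: 366 days (Feb 29, 1768 is in that span).
Jul 25, 1768 → Jul 25, 1769: 365 days.
Jul 25, 1769 → Jul 25, 1770: 365 days.
Jul 25, 1770 → Jul 25, 1771: 365 days.
Jul 25, 1771 → Jul 25, 1772: 366 days (Feb 29, 1772 is in that span).
Jul 25, 1772 → Jul 25, 1773: 365 days.
Jul 25, 1773 → Jul 25, 1774: 365 days.
Jul 25, 1774 → Jul 25, 1775: 365 days.
Jul 25, 1775 → Jul 25, 1776: 366 days (Feb 29, 1776 is in that span).
Jul 25, 1776 → Jul 25, 1777: 365 days.
Jul 25, 1777 → Jul 25, 1778: 365 days.
Jul 25, 1778 → Jul 25, 1779: 365 days.
Jul 25, 1779 → Jul 25, 1780: 366 days (Feb 29, 1780 is in that span).
Jul 25, 1780 → Jul 25, 1781: 365 days.
Jul 25, 1781 → Jul 25, 1782: 365 days.
Jul 25, 1782 → Aug 25, 1782: 31 days (July has 31).
Aug 25, 1782 → Sep 25, 1782: 31 days (August has 31).
Sep 25, 1782 → Oct 25, 1782: 30 days (September has 30).
Oct 25, 1782 → Nov 25, 1782: 31 days (October has 31).
Nov 25, 1782 → Dec 25, 1782: 30 days (November has 30).
Dec 25, 1782 → Jan 18, 1783: 24 days.
Total: 5656 days.

5656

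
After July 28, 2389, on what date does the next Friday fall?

August 4, 2389

Jul 28, 2389 is a Friday.
From Friday to the next Friday is 7 days.
Jul 28, 2389 + 7 = Aug 4, 2389.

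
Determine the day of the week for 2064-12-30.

January 1, 2064 is a Tuesday.
Jan 1, 2064 → Feb 1, 2064: 31 days (January has 31).
Feb 1, 2064 → Mar 1, 2064: 29 days (February has 29).
Mar 1, 2064 → Apr 1, 2064: 31 days (March has 31).
Apr 1, 2064 → May 1, 2064: 30 days (April has 30).
May 1, 2064 → Jun 1, 2064: 31 days (May has 31).
Jun 1, 2064 → Jul 1, 2064: 30 days (June has 30).
Jul 1, 2064 → Aug 1, 2064: 31 days (July has 31).
Aug 1, 2064 → Sep 1, 2064: 31 days (August has 31).
Sep 1, 2064 → Oct 1, 2064: 30 days (September has 30).
Oct 1, 2064 → Nov 1, 2064: 31 days (October has 31).
Nov 1, 2064 → Dec 1, 2064: 30 days (November has 30).
Dec 1, 2064 → Dec 30, 2064: 29 days.
Total: 364 days.
364 mod 7 = 0, so Tuesday + 0 = Tuesday.

Tuesday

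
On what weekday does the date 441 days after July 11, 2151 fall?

Sunday

First find the weekday of Jul 11, 2151. Doomsday rule: the anchor day for the 2100s is Sunday. For year 51: 51÷12 = 4 r 3, and 3÷4 = 0, so 4+3+0 = 7.
Sunday + 7 ≡ Sunday — that's 2151's doomsday.
In July the doomsday date is Jul 11.
Jul 11 is the doomsday itself: Sunday.
441 mod 7 = 0, so 441 days after a Sunday is Sunday + 0 = Sunday.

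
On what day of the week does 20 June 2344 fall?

Tuesday

Doomsday rule: the anchor day for the 2300s is Wednesday. For year 44: 44÷12 = 3 r 8, and 8÷4 = 2, so 3+8+2 = 13.
Wednesday + 13 ≡ Tuesday — that's 2344's doomsday.
In June the doomsday date is Jun 6.
Jun 20 is 14 days after Jun 6; 14 mod 7 = 0, so Tuesday + 0 = Tuesday.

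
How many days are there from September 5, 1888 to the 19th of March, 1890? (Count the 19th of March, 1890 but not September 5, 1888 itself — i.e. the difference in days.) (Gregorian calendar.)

560

Sep 5, 1888 → Sep 5, 1889: 365 days.
Sep 5, 1889 → Oct 5, 1889: 30 days (September has 30).
Oct 5, 1889 → Nov 5, 1889: 31 days (October has 31).
Nov 5, 1889 → Dec 5, 1889: 30 days (November has 30).
Dec 5, 1889 → Jan 5, 1890: 31 days (December has 31).
Jan 5, 1890 → Feb 5, 1890: 31 days (January has 31).
Feb 5, 1890 → Mar 5, 1890: 28 days (February has 28).
Mar 5, 1890 → Mar 19, 1890: 14 days.
Total: 560 days.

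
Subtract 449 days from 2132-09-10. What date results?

June 19, 2131

−366 (one year; includes Feb 29, 2132) → Sep 10, 2131 (83 left).
−10 → Aug 31, 2131 (end of Aug, 31 days; 73 left).
−31 → Jul 31, 2131 (end of Jul, 31 days; 42 left).
−31 → Jun 30, 2131 (end of Jun, 30 days; 11 left).
−11 → Jun 19, 2131.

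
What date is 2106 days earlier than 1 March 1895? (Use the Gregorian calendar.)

May 25, 1889

−365 (one year) → Mar 1, 1894 (1741 left).
−365 (one year) → Mar 1, 1893 (1376 left).
−365 (one year) → Mar 1, 1892 (1011 left).
−366 (one year; includes Feb 29, 1892) → Mar 1, 1891 (645 left).
−365 (one year) → Mar 1, 1890 (280 left).
−1 → Feb 28, 1890 (end of Feb, 28 days; 279 left).
−28 → Jan 31, 1890 (end of Jan, 31 days; 251 left).
−31 → Dec 31, 1889 (end of Dec, 31 days; 220 left).
−31 → Nov 30, 1889 (end of Nov, 30 days; 189 left).
−30 → Oct 31, 1889 (end of Oct, 31 days; 159 left).
−31 → Sep 30, 1889 (end of Sep, 30 days; 128 left).
−30 → Aug 31, 1889 (end of Aug, 31 days; 98 left).
−31 → Jul 31, 1889 (end of Jul, 31 days; 67 left).
−31 → Jun 30, 1889 (end of Jun, 30 days; 36 left).
−30 → May 31, 1889 (end of May, 31 days; 6 left).
−6 → May 25, 1889.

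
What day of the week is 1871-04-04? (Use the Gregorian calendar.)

Tuesday

Doomsday rule: the anchor day for the 1800s is Friday. For year 71: 71÷12 = 5 r 11, and 11÷4 = 2, so 5+11+2 = 18.
Friday + 18 ≡ Tuesday — that's 1871's doomsday.
In April the doomsday date is Apr 4.
Apr 4 is the doomsday itself: Tuesday.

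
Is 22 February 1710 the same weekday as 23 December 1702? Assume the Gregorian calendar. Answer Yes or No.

From Dec 23, 1702 to Feb 22, 1710 is 2618 days.
2618 mod 7 = 0, so they are the same weekday.
(Dec 23, 1702 is a Saturday; Feb 22, 1710 is a Saturday.)

Yes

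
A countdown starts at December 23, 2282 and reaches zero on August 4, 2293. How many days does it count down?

Dec 23, 2282 → Dec 23, 2283: 365 days.
Dec 23, 2283 → Dec 23, 2284: 366 days (Feb 29, 2284 is in that span).
Dec 23, 2284 → Dec 23, 2285: 365 days.
Dec 23, 2285 → Dec 23, 2286: 365 days.
Dec 23, 2286 → Dec 23, 2287: 365 days.
Dec 23, 2287 → Dec 23, 2288: 366 days (Feb 29, 2288 is in that span).
Dec 23, 2288 → Dec 23, 2289: 365 days.
Dec 23, 2289 → Dec 23, 2290: 365 days.
Dec 23, 2290 → Dec 23, 2291: 365 days.
Dec 23, 2291 → Dec 23, 2292: 366 days (Feb 29, 2292 is in that span).
Dec 23, 2292 → Jan 23, 2293: 31 days (December has 31).
Jan 23, 2293 → Feb 23, 2293: 31 days (January has 31).
Feb 23, 2293 → Mar 23, 2293: 28 days (February has 28).
Mar 23, 2293 → Apr 23, 2293: 31 days (March has 31).
Apr 23, 2293 → May 23, 2293: 30 days (April has 30).
May 23, 2293 → Jun 23, 2293: 31 days (May has 31).
Jun 23, 2293 → Jul 23, 2293: 30 days (June has 30).
Jul 23, 2293 → Aug 4, 2293: 12 days.
Total: 3877 days.

3877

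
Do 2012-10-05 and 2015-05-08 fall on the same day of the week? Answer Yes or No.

From Oct 5, 2012 to May 8, 2015 is 945 days.
945 mod 7 = 0, so they are the same weekday.
(Oct 5, 2012 is a Friday; May 8, 2015 is a Friday.)

Yes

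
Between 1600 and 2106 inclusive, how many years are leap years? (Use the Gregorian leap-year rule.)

Multiples of 4 in [1600,2106]: 127.
Of those, multiples of 100: 6 (not leap unless ÷400).
Multiples of 400: 2.
Leap years = 127 − 6 + 2 = 123.

123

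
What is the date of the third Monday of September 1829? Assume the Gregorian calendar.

September 21, 1829

September 1, 1829 is a Tuesday.
The first Monday is therefore September 7 (6 days later).
The third Monday is 7 + 2×7 = September 21.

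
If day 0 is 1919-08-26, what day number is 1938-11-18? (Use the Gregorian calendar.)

7024

Aug 26, 1919 → Aug 26, 1920: 366 days (Feb 29, 1920 is in that span).
Aug 26, 1920 → Aug 26, 1921: 365 days.
Aug 26, 1921 → Aug 26, 1922: 365 days.
Aug 26, 1922 → Aug 26, 1923: 365 days.
Aug 26, 1923 → Aug 26, 1924: 366 days (Feb 29, 1924 is in that span).
Aug 26, 1924 → Aug 26, 1925: 365 days.
Aug 26, 1925 → Aug 26, 1926: 365 days.
Aug 26, 1926 → Aug 26, 1927: 365 days.
Aug 26, 1927 → Aug 26, 1928: 366 days (Feb 29, 1928 is in that span).
Aug 26, 1928 → Aug 26, 1929: 365 days.
Aug 26, 1929 → Aug 26, 1930: 365 days.
Aug 26, 1930 → Aug 26, 1931: 365 days.
Aug 26, 1931 → Aug 26, 1932: 366 days (Feb 29, 1932 is in that span).
Aug 26, 1932 → Aug 26, 1933: 365 days.
Aug 26, 1933 → Aug 26, 1934: 365 days.
Aug 26, 1934 → Aug 26, 1935: 365 days.
Aug 26, 1935 → Aug 26, 1936: 366 days (Feb 29, 1936 is in that span).
Aug 26, 1936 → Aug 26, 1937: 365 days.
Aug 26, 1937 → Aug 26, 1938: 365 days.
Aug 26, 1938 → Sep 26, 1938: 31 days (August has 31).
Sep 26, 1938 → Oct 26, 1938: 30 days (September has 30).
Oct 26, 1938 → Nov 18, 1938: 23 days.
Total: 7024 days.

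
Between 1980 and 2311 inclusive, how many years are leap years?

80

Multiples of 4 in [1980,2311]: 83.
Of those, multiples of 100: 4 (not leap unless ÷400).
Multiples of 400: 1.
Leap years = 83 − 4 + 1 = 80.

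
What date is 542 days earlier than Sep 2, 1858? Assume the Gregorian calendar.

March 9, 1857

−365 (one year) → Sep 2, 1857 (177 left).
−2 → Aug 31, 1857 (end of Aug, 31 days; 175 left).
−31 → Jul 31, 1857 (end of Jul, 31 days; 144 left).
−31 → Jun 30, 1857 (end of Jun, 30 days; 113 left).
−30 → May 31, 1857 (end of May, 31 days; 83 left).
−31 → Apr 30, 1857 (end of Apr, 30 days; 52 left).
−30 → Mar 31, 1857 (end of Mar, 31 days; 22 left).
−22 → Mar 9, 1857.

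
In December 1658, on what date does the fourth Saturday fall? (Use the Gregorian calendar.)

December 28, 1658

December 1, 1658 is a Sunday.
The first Saturday is therefore December 7 (6 days later).
The fourth Saturday is 7 + 3×7 = December 28.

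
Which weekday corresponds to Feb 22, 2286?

Doomsday rule: the anchor day for the 2200s is Friday. For year 86: 86÷12 = 7 r 2, and 2÷4 = 0, so 7+2+0 = 9.
Friday + 9 ≡ Sunday — that's 2286's doomsday.
In February the doomsday date is Feb 28 (2286 is not a leap year).
Feb 22 is 6 days before Feb 28; 6 mod 7 = 6, so Sunday − 6 = Monday.

Monday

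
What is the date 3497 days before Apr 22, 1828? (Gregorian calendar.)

September 25, 1818

−366 (one year; includes Feb 29, 1828) → Apr 22, 1827 (3131 left).
−365 (one year) → Apr 22, 1826 (2766 left).
−365 (one year) → Apr 22, 1825 (2401 left).
−365 (one year) → Apr 22, 1824 (2036 left).
−366 (one year; includes Feb 29, 1824) → Apr 22, 1823 (1670 left).
−365 (one year) → Apr 22, 1822 (1305 left).
−365 (one year) → Apr 22, 1821 (940 left).
−365 (one year) → Apr 22, 1820 (575 left).
−366 (one year; includes Feb 29, 1820) → Apr 22, 1819 (209 left).
−22 → Mar 31, 1819 (end of Mar, 31 days; 187 left).
−31 → Feb 28, 1819 (end of Feb, 28 days; 156 left).
−28 → Jan 31, 1819 (end of Jan, 31 days; 128 left).
−31 → Dec 31, 1818 (end of Dec, 31 days; 97 left).
−31 → Nov 30, 1818 (end of Nov, 30 days; 66 left).
−30 → Oct 31, 1818 (end of Oct, 31 days; 36 left).
−31 → Sep 30, 1818 (end of Sep, 30 days; 5 left).
−5 → Sep 25, 1818.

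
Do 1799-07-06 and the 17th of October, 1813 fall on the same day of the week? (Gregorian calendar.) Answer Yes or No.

No

From Jul 6, 1799 to Oct 17, 1813 is 5216 days.
5216 mod 7 = 1, so they are different weekdays.
(Jul 6, 1799 is a Saturday; Oct 17, 1813 is a Sunday.)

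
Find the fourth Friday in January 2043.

January 23, 2043

January 1, 2043 is a Thursday.
The first Friday is therefore January 2 (1 days later).
The fourth Friday is 2 + 3×7 = January 23.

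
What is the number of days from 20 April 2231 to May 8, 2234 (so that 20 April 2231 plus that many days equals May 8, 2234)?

1114

Apr 20, 2231 → Apr 20, 2232: 366 days (Feb 29, 2232 is in that span).
Apr 20, 2232 → Apr 20, 2233: 365 days.
Apr 20, 2233 → May 20, 2233: 30 days (April has 30).
May 20, 2233 → Jun 20, 2233: 31 days (May has 31).
Jun 20, 2233 → Jul 20, 2233: 30 days (June has 30).
Jul 20, 2233 → Aug 20, 2233: 31 days (July has 31).
Aug 20, 2233 → Sep 20, 2233: 31 days (August has 31).
Sep 20, 2233 → Oct 20, 2233: 30 days (September has 30).
Oct 20, 2233 → Nov 20, 2233: 31 days (October has 31).
Nov 20, 2233 → Dec 20, 2233: 30 days (November has 30).
Dec 20, 2233 → Jan 20, 2234: 31 days (December has 31).
Jan 20, 2234 → Feb 20, 2234: 31 days (January has 31).
Feb 20, 2234 → Mar 20, 2234: 28 days (February has 28).
Mar 20, 2234 → Apr 20, 2234: 31 days (March has 31).
Apr 20, 2234 → May 8, 2234: 18 days.
Total: 1114 days.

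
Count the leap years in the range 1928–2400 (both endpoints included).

Multiples of 4 in [1928,2400]: 119.
Of those, multiples of 100: 5 (not leap unless ÷400).
Multiples of 400: 2.
Leap years = 119 − 5 + 2 = 116.

116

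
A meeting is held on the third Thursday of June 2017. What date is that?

June 15, 2017

June 1, 2017 is a Thursday.
The first Thursday is therefore June 1 (same day).
The third Thursday is 1 + 2×7 = June 15.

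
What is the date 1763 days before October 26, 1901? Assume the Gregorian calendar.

December 27, 1896

−365 (one year) → Oct 26, 1900 (1398 left).
−365 (one year) → Oct 26, 1899 (1033 left).
−365 (one year) → Oct 26, 1898 (668 left).
−365 (one year) → Oct 26, 1897 (303 left).
−26 → Sep 30, 1897 (end of Sep, 30 days; 277 left).
−30 → Aug 31, 1897 (end of Aug, 31 days; 247 left).
−31 → Jul 31, 1897 (end of Jul, 31 days; 216 left).
−31 → Jun 30, 1897 (end of Jun, 30 days; 185 left).
−30 → May 31, 1897 (end of May, 31 days; 155 left).
−31 → Apr 30, 1897 (end of Apr, 30 days; 124 left).
−30 → Mar 31, 1897 (end of Mar, 31 days; 94 left).
−31 → Feb 28, 1897 (end of Feb, 28 days; 63 left).
−28 → Jan 31, 1897 (end of Jan, 31 days; 35 left).
−31 → Dec 31, 1896 (end of Dec, 31 days; 4 left).
−4 → Dec 27, 1896.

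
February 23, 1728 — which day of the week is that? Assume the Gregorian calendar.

Doomsday rule: the anchor day for the 1700s is Sunday. For year 28: 28÷12 = 2 r 4, and 4÷4 = 1, so 2+4+1 = 7.
Sunday + 7 ≡ Sunday — that's 1728's doomsday.
In February the doomsday date is Feb 29 (1728 is a leap year (divisible by 4)).
Feb 23 is 6 days before Feb 29; 6 mod 7 = 6, so Sunday − 6 = Monday.

Monday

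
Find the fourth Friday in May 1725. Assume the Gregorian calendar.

May 1, 1725 is a Tuesday.
The first Friday is therefore May 4 (3 days later).
The fourth Friday is 4 + 3×7 = May 25.

May 25, 1725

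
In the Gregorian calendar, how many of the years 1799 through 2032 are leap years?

Multiples of 4 in [1799,2032]: 59.
Of those, multiples of 100: 3 (not leap unless ÷400).
Multiples of 400: 1.
Leap years = 59 − 3 + 1 = 57.

57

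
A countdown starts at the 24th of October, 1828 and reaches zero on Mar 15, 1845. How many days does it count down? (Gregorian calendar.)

Oct 24, 1828 → Oct 24, 1829: 365 days.
Oct 24, 1829 → Oct 24, 1830: 365 days.
Oct 24, 1830 → Oct 24, 1831: 365 days.
Oct 24, 1831 → Oct 24, 1832: 366 days (Feb 29, 1832 is in that span).
Oct 24, 1832 → Oct 24, 1833: 365 days.
Oct 24, 1833 → Oct 24, 1834: 365 days.
Oct 24, 1834 → Oct 24, 1835: 365 days.
Oct 24, 1835 → Oct 24, 1836: 366 days (Feb 29, 1836 is in that span).
Oct 24, 1836 → Oct 24, 1837: 365 days.
Oct 24, 1837 → Oct 24, 1838: 365 days.
Oct 24, 1838 → Oct 24, 1839: 365 days.
Oct 24, 1839 → Oct 24, 1840: 366 days (Feb 29, 1840 is in that span).
Oct 24, 1840 → Oct 24, 1841: 365 days.
Oct 24, 1841 → Oct 24, 1842: 365 days.
Oct 24, 1842 → Oct 24, 1843: 365 days.
Oct 24, 1843 → Oct 24, 1844: 366 days (Feb 29, 1844 is in that span).
Oct 24, 1844 → Nov 24, 1844: 31 days (October has 31).
Nov 24, 1844 → Dec 24, 1844: 30 days (November has 30).
Dec 24, 1844 → Jan 24, 1845: 31 days (December has 31).
Jan 24, 1845 → Feb 24, 1845: 31 days (January has 31).
Feb 24, 1845 → Mar 15, 1845: 19 days.
Total: 5986 days.

5986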